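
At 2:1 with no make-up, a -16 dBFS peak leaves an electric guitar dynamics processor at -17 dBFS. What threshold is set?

Input is 2 dB above T (since output overshoot × R = input overshoot: (-17 − T)·2 = -16 − T gives T = -18 dBFS).
Check: -18 + (-16 − (-18))/2 = -18 + 1 = -17 dBFS. ✓

-18 dBFS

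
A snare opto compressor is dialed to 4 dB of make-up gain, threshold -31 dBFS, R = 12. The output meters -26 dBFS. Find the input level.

-19 dBFS

Before make-up, the level was -26 − 4 = -30 dBFS.
The compressed level sits -30 − (-31) = 1 dB over threshold.
Input overshoot = R × output overshoot = 12 dB → input = -31 + 12 = -19 dBFS.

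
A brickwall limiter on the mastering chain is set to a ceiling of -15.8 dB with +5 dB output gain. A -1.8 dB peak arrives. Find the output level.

-10.8 dB

A brickwall limiter is an ∞:1 compressor: any input above the ceiling is clamped to -15.8 dB.
Output gain then adds 5 dB: -15.8 + 5 = -10.8 dB.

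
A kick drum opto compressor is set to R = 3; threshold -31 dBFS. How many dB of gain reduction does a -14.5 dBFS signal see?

Overshoot = -14.5 − (-31) = 16.5 dB.
At 3:1, output sits 16.5/3 = 5.5 dB above threshold.
So the signal is attenuated by 16.5 − 5.5 = 11 dB.

11 dB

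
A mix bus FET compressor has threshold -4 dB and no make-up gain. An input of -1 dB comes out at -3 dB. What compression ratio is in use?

3:1

Input overshoot = -1 − (-4) = 3 dB; output overshoot = -3 − (-4) = 1 dB.
Ratio = 3 / 1 = 3.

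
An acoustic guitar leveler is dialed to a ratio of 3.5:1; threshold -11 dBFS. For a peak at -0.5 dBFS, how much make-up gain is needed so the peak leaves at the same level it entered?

The peak compresses to -11 + 10.5/3.5 = -8 dBFS.
To reach -0.5 dBFS requires -0.5 − (-8) = 7.5 dB of make-up.

7.5 dB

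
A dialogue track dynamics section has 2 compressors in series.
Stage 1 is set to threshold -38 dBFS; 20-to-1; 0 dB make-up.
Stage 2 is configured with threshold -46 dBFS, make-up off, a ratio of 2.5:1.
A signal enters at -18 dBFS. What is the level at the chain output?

-42.4 dBFS

Stage 1: 20 dB above -38 dBFS, reduced 20:1 to 1 dB above → -37 dBFS.
Stage 2: -37 dBFS is 9 dB over -46 dBFS; at 2.5:1 that becomes 3.6 dB over, giving -42.4 dBFS.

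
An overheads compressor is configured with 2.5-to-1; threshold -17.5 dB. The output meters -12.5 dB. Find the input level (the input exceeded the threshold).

Post-compression overshoot = -12.5 − (-17.5) = 5 dB.
Input overshoot = R × output overshoot = 12.5 dB → input = -17.5 + 12.5 = -5 dB.

-5 dB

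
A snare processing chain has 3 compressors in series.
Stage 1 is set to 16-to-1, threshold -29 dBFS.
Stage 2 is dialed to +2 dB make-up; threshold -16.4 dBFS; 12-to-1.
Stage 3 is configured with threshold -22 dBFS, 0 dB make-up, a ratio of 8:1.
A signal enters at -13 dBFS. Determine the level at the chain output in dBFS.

-26 dBFS

Stage 1: overshoot 16 dB → 16/16 = 1 dB → -28 dBFS.
Stage 2: -28 dBFS is at or below the -16.4 dBFS threshold — no compression; make-up brings it to -26 dBFS.
Stage 3: -26 dBFS ≤ -22 dBFS, so stage 3 doesn't engage; output -26 dBFS.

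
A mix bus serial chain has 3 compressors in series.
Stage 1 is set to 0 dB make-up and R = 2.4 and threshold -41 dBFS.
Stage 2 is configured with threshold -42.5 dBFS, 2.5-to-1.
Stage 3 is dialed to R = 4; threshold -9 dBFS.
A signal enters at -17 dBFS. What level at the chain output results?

Stage 1: overshoot 24 dB → 24/2.4 = 10 dB → -31 dBFS.
Stage 2: overshoot 11.5 dB → 11.5/2.5 = 4.6 dB → -37.9 dBFS.
Stage 3: below threshold (-37.9 ≤ -9); passes unchanged; output -37.9 dBFS.

-37.9 dBFS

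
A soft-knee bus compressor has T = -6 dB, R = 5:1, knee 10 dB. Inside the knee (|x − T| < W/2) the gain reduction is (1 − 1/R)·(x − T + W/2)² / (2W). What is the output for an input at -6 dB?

x − T + W/2 = -6 − (-6) + 5 = 5.
GR = (1 − 1/5) × 5² / 20 = 0.8 × 25 / 20 = 1 dB.
Output = -6 − 1 = -7 dB.

-7 dB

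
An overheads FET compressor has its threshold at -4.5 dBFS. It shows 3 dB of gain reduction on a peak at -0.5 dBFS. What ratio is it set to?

Input overshoot = -0.5 − (-4.5) = 4 dB.
Output overshoot = 4 − 3 = 1 dB.
Ratio = input overshoot / output overshoot = 4 / 1 = 4.

4:1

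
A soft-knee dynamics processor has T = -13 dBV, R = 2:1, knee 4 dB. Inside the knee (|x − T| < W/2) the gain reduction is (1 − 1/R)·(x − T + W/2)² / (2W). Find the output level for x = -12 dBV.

-12.5625 dBV

x − T + W/2 = -12 − (-13) + 2 = 3.
GR = (1 − 1/2) × 3² / 8 = 0.5 × 9 / 8 = 0.5625 dB.
Output = -12 − 0.5625 = -12.5625 dBV.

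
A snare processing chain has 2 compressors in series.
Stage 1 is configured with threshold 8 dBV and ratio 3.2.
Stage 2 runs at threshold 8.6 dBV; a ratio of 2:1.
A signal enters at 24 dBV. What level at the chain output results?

Stage 1: 16 dB above 8 dBV, reduced 3.2:1 to 5 dB above → 13 dBV.
Stage 2: 13 dBV is 4.4 dB over 8.6 dBV; at 2:1 that becomes 2.2 dB over, giving 10.8 dBV.

10.8 dBV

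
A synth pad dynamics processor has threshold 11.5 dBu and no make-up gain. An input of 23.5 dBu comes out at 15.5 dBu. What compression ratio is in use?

3:1

Input overshoot = 23.5 − 11.5 = 12 dB; output overshoot = 15.5 − 11.5 = 4 dB.
Ratio = 12 / 4 = 3.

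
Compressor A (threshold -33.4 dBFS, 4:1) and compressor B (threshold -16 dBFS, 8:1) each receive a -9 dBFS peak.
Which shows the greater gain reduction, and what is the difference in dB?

A: GR = 24.4 − 24.4/4 = 18.3 dB.
B: GR = 7 − 7/8 = 6.125 dB.
Difference: 12.175 dB in favour of A.

A, by 12.175 dB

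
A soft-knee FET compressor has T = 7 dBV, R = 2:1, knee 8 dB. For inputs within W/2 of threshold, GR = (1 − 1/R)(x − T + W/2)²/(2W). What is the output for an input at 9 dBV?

x − T + W/2 = 9 − 7 + 4 = 6.
GR = (1 − 1/2) × 6² / 16 = 0.5 × 36 / 16 = 1.125 dB.
Output = 9 − 1.125 = 7.875 dBV.

7.875 dBV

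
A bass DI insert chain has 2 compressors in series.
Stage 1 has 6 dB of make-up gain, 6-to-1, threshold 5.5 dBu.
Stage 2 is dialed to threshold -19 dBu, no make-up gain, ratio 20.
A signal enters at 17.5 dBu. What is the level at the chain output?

-17.375 dBu

Stage 1: overshoot 12 dB → 12/6 = 2 dB → 7.5 dBu; +6 dB make-up → 13.5 dBu.
Stage 2: overshoot 32.5 dB → 32.5/20 = 1.625 dB → -17.375 dBu.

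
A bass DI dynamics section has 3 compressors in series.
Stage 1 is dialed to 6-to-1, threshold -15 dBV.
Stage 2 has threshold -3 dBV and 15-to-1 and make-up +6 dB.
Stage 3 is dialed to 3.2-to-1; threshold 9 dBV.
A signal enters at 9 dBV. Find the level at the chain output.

Stage 1: overshoot 24 dB → 24/6 = 4 dB → -11 dBV.
Stage 2: -11 dBV ≤ -3 dBV, so stage 2 doesn't engage; make-up brings it to -5 dBV.
Stage 3: -5 dBV ≤ 9 dBV, so stage 3 doesn't engage; output -5 dBV.

-5 dBV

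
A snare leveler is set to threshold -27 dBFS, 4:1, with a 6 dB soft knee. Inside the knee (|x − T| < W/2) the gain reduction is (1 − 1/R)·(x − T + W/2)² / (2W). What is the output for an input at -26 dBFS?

-27 dBFS

x − T + W/2 = -26 − (-27) + 3 = 4.
GR = (1 − 1/4) × 4² / 12 = 0.75 × 16 / 12 = 1 dB.
Output = -26 − 1 = -27 dBFS.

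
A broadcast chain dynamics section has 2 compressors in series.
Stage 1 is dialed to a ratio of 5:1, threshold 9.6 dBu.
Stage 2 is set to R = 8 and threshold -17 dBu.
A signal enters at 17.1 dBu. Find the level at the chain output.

-13.4875 dBu

Stage 1: overshoot 7.5 dB → 7.5/5 = 1.5 dB → 11.1 dBu.
Stage 2: 11.1 dBu is 28.1 dB over -17 dBu; at 8:1 that becomes 3.5125 dB over, giving -13.4875 dBu.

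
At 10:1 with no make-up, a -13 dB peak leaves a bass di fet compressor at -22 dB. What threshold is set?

Input is 10 dB above T (since output overshoot × R = input overshoot: (-22 − T)·10 = -13 − T gives T = -23 dB).
Check: -23 + (-13 − (-23))/10 = -23 + 1 = -22 dB. ✓

-23 dB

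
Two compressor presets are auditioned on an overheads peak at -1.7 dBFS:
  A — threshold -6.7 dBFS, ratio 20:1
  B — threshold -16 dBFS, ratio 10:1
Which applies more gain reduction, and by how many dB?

B, by 8.12 dB

A: GR = 5 − 5/20 = 4.75 dB.
B: GR = 14.3 − 14.3/10 = 12.87 dB.
Difference: 8.12 dB in favour of B.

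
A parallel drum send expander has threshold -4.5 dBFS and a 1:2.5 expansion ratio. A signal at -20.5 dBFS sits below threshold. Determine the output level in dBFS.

-44.5 dBFS

Undershoot = (-4.5) − (-20.5) = 16 dB.
At 1:2.5, that expands to 40 dB under threshold.
Output = -4.5 − 40 = -44.5 dBFS.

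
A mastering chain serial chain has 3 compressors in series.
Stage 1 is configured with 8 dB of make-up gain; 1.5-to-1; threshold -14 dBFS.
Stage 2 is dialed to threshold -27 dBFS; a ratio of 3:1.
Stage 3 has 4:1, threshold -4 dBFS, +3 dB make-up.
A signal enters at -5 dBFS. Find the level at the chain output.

-15 dBFS

Stage 1: -5 dBFS is 9 dB over -14 dBFS; at 1.5:1 that becomes 6 dB over, giving -8 dBFS; +8 dB make-up → 0 dBFS.
Stage 2: 27 dB above -27 dBFS, reduced 3:1 to 9 dB above → -18 dBFS.
Stage 3: below threshold (-18 ≤ -4); passes unchanged; make-up brings it to -15 dBFS.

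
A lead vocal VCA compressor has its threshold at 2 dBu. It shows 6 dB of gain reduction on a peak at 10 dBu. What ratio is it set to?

Input overshoot = 10 − 2 = 8 dB.
Output overshoot = 8 − 6 = 2 dB.
Ratio = input overshoot / output overshoot = 8 / 2 = 4.

4:1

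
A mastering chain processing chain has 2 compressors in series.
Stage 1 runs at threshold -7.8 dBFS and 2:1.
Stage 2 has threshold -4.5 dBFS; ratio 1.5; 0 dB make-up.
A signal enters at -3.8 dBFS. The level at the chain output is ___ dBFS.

Stage 1: overshoot 4 dB → 4/2 = 2 dB → -5.8 dBFS.
Stage 2: below threshold (-5.8 ≤ -4.5); passes unchanged; output -5.8 dBFS.

-5.8 dBFS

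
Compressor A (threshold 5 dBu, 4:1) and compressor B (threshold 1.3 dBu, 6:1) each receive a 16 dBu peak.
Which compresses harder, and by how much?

B, by 4 dB

A: GR = 11 − 11/4 = 8.25 dB.
B: GR = 14.7 − 14.7/6 = 12.25 dB.
B reduces 4 dB more.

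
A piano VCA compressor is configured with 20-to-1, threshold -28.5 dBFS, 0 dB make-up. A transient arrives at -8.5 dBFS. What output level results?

Overshoot: -8.5 − (-28.5) = 20 dB.
At 20:1 the overshoot is divided by 20, leaving 1 dB above threshold.
That puts the output at -27.5 dBFS.

-27.5 dBFS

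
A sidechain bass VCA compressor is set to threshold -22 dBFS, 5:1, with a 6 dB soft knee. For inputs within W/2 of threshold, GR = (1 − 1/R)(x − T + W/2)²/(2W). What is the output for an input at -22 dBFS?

-22.6 dBFS

x − T + W/2 = -22 − (-22) + 3 = 3.
GR = (1 − 1/5) × 3² / 12 = 0.8 × 9 / 12 = 0.6 dB.
Output = -22 − 0.6 = -22.6 dBFS.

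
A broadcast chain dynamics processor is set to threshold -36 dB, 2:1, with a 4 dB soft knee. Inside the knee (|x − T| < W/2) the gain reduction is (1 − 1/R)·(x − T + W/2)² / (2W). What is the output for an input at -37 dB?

x − T + W/2 = -37 − (-36) + 2 = 1.
GR = (1 − 1/2) × 1² / 8 = 0.5 × 1 / 8 = 0.0625 dB.
Output = -37 − 0.0625 = -37.0625 dB.

-37.0625 dB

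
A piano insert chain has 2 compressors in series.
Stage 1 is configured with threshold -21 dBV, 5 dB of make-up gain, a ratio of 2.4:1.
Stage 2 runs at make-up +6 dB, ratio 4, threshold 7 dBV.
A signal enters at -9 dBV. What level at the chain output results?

Stage 1: overshoot 12 dB → 12/2.4 = 5 dB → -16 dBV; +5 dB make-up → -11 dBV.
Stage 2: below threshold (-11 ≤ 7); passes unchanged; make-up brings it to -5 dBV.

-5 dBV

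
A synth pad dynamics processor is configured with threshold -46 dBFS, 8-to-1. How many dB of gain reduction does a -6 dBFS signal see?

The signal is 40 dB above threshold.
After 8:1 compression the overshoot becomes 40/8 = 5 dB.
Gain reduction = 40 − 5 = 35 dB.

35 dB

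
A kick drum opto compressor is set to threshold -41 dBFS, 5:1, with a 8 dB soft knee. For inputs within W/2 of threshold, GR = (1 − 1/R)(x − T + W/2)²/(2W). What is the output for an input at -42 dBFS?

-42.45 dBFS

x − T + W/2 = -42 − (-41) + 4 = 3.
GR = (1 − 1/5) × 3² / 16 = 0.8 × 9 / 16 = 0.45 dB.
Output = -42 − 0.45 = -42.45 dBFS.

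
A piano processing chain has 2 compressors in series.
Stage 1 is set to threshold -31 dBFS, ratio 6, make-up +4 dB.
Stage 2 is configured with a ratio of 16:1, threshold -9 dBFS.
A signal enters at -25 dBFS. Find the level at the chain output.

-26 dBFS

Stage 1: overshoot 6 dB → 6/6 = 1 dB → -30 dBFS; +4 dB make-up → -26 dBFS.
Stage 2: below threshold (-26 ≤ -9); passes unchanged; output -26 dBFS.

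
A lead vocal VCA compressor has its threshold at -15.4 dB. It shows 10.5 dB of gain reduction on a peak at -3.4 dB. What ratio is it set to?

8:1

Input overshoot = -3.4 − (-15.4) = 12 dB.
Output overshoot = 12 − 10.5 = 1.5 dB.
Ratio = input overshoot / output overshoot = 12 / 1.5 = 8.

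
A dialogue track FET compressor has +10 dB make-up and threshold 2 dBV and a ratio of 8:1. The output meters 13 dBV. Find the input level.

10 dBV

Before make-up, the level was 13 − 10 = 3 dBV.
Post-compression overshoot = 3 − 2 = 1 dB.
Before 8:1 compression the overshoot was 1 × 8 = 8 dB, so input = 2 + 8 = 10 dBV.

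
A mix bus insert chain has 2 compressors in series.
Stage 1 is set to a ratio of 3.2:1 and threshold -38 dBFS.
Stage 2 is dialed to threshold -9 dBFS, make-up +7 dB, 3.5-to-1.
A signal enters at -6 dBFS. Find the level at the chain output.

-21 dBFS

Stage 1: -6 dBFS is 32 dB over -38 dBFS; at 3.2:1 that becomes 10 dB over, giving -28 dBFS.
Stage 2: -28 dBFS is at or below the -9 dBFS threshold — no compression; make-up brings it to -21 dBFS.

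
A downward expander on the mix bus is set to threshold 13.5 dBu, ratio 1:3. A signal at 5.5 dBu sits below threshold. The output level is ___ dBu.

-10.5 dBu

Below threshold, a 1:3 expander applies gain = (3−1)×(T − x) of attenuation.
(3−1) × 8 = 16 dB, so output = 5.5 − 16 = -10.5 dBu.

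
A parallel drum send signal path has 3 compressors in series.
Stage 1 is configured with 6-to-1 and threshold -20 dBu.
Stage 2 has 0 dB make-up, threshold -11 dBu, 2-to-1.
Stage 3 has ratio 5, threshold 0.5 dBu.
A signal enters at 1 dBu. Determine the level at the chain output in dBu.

-16.5 dBu

Stage 1: overshoot 21 dB → 21/6 = 3.5 dB → -16.5 dBu.
Stage 2: below threshold (-16.5 ≤ -11); passes unchanged; output -16.5 dBu.
Stage 3: -16.5 dBu is at or below the 0.5 dBu threshold — no compression; output -16.5 dBu.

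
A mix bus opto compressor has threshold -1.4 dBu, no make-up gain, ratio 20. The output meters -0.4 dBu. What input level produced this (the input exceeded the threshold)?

The compressed level sits -0.4 − (-1.4) = 1 dB over threshold.
Before 20:1 compression the overshoot was 1 × 20 = 20 dB, so input = -1.4 + 20 = 18.6 dBu.

18.6 dBu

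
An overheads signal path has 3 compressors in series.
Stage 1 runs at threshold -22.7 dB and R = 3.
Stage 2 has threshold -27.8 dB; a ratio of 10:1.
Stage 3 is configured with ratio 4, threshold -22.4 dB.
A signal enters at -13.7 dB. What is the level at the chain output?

-26.99 dB

Stage 1: 9 dB above -22.7 dB, reduced 3:1 to 3 dB above → -19.7 dB.
Stage 2: 8.1 dB above -27.8 dB, reduced 10:1 to 0.81 dB above → -26.99 dB.
Stage 3: below threshold (-26.99 ≤ -22.4); passes unchanged; output -26.99 dB.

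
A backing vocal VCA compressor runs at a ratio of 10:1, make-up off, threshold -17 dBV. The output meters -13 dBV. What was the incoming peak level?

23 dBV

The compressed level sits -13 − (-17) = 4 dB over threshold.
Before 10:1 compression the overshoot was 4 × 10 = 40 dB, so input = -17 + 40 = 23 dBV.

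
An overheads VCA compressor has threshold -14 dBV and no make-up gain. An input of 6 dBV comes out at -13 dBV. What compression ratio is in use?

Input overshoot = 6 − (-14) = 20 dB; output overshoot = -13 − (-14) = 1 dB.
Ratio = 20 / 1 = 20.

20:1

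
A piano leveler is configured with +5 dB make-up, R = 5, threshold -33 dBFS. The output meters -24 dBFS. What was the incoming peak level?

Stripping the +5 dB make-up gives -29 dBFS at the gain stage.
Post-compression overshoot = -29 − (-33) = 4 dB.
Input overshoot = R × output overshoot = 20 dB → input = -33 + 20 = -13 dBFS.

-13 dBFS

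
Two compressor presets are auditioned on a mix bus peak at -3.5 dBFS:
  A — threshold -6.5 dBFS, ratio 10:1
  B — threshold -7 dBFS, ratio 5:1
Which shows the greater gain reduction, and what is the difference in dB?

B, by 0.1 dB

A: GR = 3 − 3/10 = 2.7 dB.
B: GR = 3.5 − 3.5/5 = 2.8 dB.
B applies 0.1 dB more gain reduction.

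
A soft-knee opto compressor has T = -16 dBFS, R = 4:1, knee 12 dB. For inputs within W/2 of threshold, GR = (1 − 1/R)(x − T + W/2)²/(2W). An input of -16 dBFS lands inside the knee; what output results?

x − T + W/2 = -16 − (-16) + 6 = 6.
GR = (1 − 1/4) × 6² / 24 = 0.75 × 36 / 24 = 1.125 dB.
Output = -16 − 1.125 = -17.125 dBFS.

-17.125 dBFS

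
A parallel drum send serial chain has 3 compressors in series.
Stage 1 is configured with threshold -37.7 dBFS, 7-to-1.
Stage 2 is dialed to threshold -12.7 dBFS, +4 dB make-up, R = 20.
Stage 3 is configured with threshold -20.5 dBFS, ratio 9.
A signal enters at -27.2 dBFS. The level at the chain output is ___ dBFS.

Stage 1: -27.2 dBFS is 10.5 dB over -37.7 dBFS; at 7:1 that becomes 1.5 dB over, giving -36.2 dBFS.
Stage 2: -36.2 dBFS is at or below the -12.7 dBFS threshold — no compression; make-up brings it to -32.2 dBFS.
Stage 3: -32.2 dBFS is at or below the -20.5 dBFS threshold — no compression; output -32.2 dBFS.

-32.2 dBFS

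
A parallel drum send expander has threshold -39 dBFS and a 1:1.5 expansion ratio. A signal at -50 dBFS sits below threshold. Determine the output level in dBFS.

-55.5 dBFS

The input is 11 dB below the -39 dBFS threshold.
A 1:1.5 expander multiplies undershoot by 1.5: 11 × 1.5 = 16.5 dB below threshold.
Output = -39 − 16.5 = -55.5 dBFS.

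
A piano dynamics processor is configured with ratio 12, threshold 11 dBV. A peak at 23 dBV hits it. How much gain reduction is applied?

23 dBV exceeds the threshold by 12 dB.
After 12:1 compression the overshoot becomes 12/12 = 1 dB.
Gain reduction = 12 − 1 = 11 dB.

11 dB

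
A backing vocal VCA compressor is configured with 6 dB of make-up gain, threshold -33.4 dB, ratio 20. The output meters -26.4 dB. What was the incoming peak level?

-13.4 dB

Remove make-up: -26.4 − 6 = -32.4 dB.
Post-compression overshoot = -32.4 − (-33.4) = 1 dB.
Input overshoot = R × output overshoot = 20 dB → input = -33.4 + 20 = -13.4 dB.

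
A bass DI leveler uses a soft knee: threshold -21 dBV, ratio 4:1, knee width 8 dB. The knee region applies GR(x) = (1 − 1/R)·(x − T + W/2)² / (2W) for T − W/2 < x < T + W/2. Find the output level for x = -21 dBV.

x − T + W/2 = -21 − (-21) + 4 = 4.
GR = (1 − 1/4) × 4² / 16 = 0.75 × 16 / 16 = 0.75 dB.
Output = -21 − 0.75 = -21.75 dBV.

-21.75 dBV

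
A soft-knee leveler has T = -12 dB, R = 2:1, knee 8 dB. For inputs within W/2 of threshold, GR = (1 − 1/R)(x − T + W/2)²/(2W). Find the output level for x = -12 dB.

-12.5 dB

x − T + W/2 = -12 − (-12) + 4 = 4.
GR = (1 − 1/2) × 4² / 16 = 0.5 × 16 / 16 = 0.5 dB.
Output = -12 − 0.5 = -12.5 dB.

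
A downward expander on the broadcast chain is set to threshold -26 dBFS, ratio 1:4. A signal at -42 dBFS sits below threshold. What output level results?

-90 dBFS

The input is 16 dB below the -26 dBFS threshold.
A 1:4 expander multiplies undershoot by 4: 16 × 4 = 64 dB below threshold.
Output = -26 − 64 = -90 dBFS.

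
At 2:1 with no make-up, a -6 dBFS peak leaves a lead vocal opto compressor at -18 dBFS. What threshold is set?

Let T be the threshold. Output overshoot = (input overshoot)/R, so -18 − T = (-6 − T)/2.
2·(-18 − T) = -6 − T → 1·T = -36 − (-6) = -30.
T = -30/1 = -30 dBFS.

-30 dBFS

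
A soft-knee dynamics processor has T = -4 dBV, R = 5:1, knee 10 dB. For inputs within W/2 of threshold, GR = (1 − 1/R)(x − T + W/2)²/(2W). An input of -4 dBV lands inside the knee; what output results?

-5 dBV

x − T + W/2 = -4 − (-4) + 5 = 5.
GR = (1 − 1/5) × 5² / 20 = 0.8 × 25 / 20 = 1 dB.
Output = -4 − 1 = -5 dBV.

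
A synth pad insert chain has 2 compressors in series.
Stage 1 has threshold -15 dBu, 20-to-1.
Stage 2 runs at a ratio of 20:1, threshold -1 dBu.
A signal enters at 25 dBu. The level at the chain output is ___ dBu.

-13 dBu

Stage 1: 25 dBu is 40 dB over -15 dBu; at 20:1 that becomes 2 dB over, giving -13 dBu.
Stage 2: -13 dBu ≤ -1 dBu, so stage 2 doesn't engage; output -13 dBu.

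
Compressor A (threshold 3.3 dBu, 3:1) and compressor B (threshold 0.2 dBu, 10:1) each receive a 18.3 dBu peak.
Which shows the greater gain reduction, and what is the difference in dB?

A: GR = 15 − 15/3 = 10 dB.
B: GR = 18.1 − 18.1/10 = 16.29 dB.
B reduces 6.29 dB more.

B, by 6.29 dB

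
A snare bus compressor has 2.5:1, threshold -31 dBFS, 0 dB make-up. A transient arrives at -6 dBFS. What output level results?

-21 dBFS

The input is 25 dB above the -31 dBFS threshold.
2.5:1 compression reduces that to 25/2.5 = 10 dB over.
So the level is -31 + 10 = -21 dBFS.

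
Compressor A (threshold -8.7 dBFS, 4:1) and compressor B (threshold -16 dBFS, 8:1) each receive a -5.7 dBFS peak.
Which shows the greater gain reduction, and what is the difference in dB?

B, by 6.7625 dB

A: GR = 3 − 3/4 = 2.25 dB.
B: GR = 10.3 − 10.3/8 = 9.0125 dB.
B applies 6.7625 dB more gain reduction.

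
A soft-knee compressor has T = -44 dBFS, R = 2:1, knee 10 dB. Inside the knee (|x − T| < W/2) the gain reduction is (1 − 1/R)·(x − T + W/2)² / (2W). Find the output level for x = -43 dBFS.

-43.9 dBFS

x − T + W/2 = -43 − (-44) + 5 = 6.
GR = (1 − 1/2) × 6² / 20 = 0.5 × 36 / 20 = 0.9 dB.
Output = -43 − 0.9 = -43.9 dBFS.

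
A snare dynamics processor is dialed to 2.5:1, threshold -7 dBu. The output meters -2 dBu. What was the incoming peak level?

5.5 dBu

That's 5 dB above the -7 dBu threshold.
Undo the ratio: input overshoot = 5 × 2.5 = 12.5 dB, giving input = 5.5 dBu.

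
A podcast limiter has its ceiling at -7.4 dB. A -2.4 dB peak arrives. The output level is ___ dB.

-7.4 dB

A brickwall limiter is an ∞:1 compressor: any input above the ceiling is clamped to -7.4 dB.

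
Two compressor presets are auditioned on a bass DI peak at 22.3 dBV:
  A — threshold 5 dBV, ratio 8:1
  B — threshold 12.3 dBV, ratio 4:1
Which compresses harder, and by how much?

A: 17.3 dB over, compressed to 2.1625 dB over, so 15.1375 dB of GR.
B: 10 dB over, compressed to 2.5 dB over, so 7.5 dB of GR.
A reduces 7.6375 dB more.

A, by 7.6375 dB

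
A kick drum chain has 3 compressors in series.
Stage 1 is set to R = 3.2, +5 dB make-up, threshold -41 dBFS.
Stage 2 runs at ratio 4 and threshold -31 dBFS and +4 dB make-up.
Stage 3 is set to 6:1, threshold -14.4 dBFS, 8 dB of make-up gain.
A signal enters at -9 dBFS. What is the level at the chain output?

Stage 1: 32 dB above -41 dBFS, reduced 3.2:1 to 10 dB above → -31 dBFS; +5 dB make-up → -26 dBFS.
Stage 2: overshoot 5 dB → 5/4 = 1.25 dB → -29.75 dBFS; +4 dB make-up → -25.75 dBFS.
Stage 3: -25.75 dBFS is at or below the -14.4 dBFS threshold — no compression; make-up brings it to -17.75 dBFS.

-17.75 dBFS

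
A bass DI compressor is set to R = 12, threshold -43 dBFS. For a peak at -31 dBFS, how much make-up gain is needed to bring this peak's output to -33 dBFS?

The peak compresses to -43 + 12/12 = -42 dBFS.
To reach -33 dBFS requires -33 − (-42) = 9 dB of make-up.

9 dB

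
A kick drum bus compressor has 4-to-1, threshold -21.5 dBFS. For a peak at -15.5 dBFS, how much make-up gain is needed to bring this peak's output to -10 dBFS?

10 dB

Overshoot 6 dB → 6/4 = 1.5 dB after compression, so the compressed level is -21.5 + 1.5 = -20 dBFS.
Make-up = target − compressed = -10 − (-20) = 10 dB.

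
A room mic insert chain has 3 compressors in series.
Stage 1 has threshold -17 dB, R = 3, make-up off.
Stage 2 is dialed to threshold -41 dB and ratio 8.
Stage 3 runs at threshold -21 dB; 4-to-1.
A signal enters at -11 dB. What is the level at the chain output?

-37.75 dB

Stage 1: 6 dB above -17 dB, reduced 3:1 to 2 dB above → -15 dB.
Stage 2: -15 dB is 26 dB over -41 dB; at 8:1 that becomes 3.25 dB over, giving -37.75 dB.
Stage 3: below threshold (-37.75 ≤ -21); passes unchanged; output -37.75 dB.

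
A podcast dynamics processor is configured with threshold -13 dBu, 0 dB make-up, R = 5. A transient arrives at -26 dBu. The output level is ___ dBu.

-26 dBu is 13 dB below the -13 dBu threshold, so no gain reduction is applied.
Output = input = -26 dBu.

-26 dBu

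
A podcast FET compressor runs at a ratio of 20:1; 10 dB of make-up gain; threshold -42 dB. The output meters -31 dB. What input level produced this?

Remove make-up: -31 − 10 = -41 dB.
The compressed level sits -41 − (-42) = 1 dB over threshold.
Before 20:1 compression the overshoot was 1 × 20 = 20 dB, so input = -42 + 20 = -22 dB.

-22 dB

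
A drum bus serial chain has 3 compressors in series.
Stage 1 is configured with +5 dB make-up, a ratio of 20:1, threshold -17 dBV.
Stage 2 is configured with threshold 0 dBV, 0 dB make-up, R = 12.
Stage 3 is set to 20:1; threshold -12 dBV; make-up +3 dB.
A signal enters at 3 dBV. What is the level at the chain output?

-8.95 dBV

Stage 1: 20 dB above -17 dBV, reduced 20:1 to 1 dB above → -16 dBV; +5 dB make-up → -11 dBV.
Stage 2: -11 dBV ≤ 0 dBV, so stage 2 doesn't engage; output -11 dBV.
Stage 3: -11 dBV is 1 dB over -12 dBV; at 20:1 that becomes 0.05 dB over, giving -11.95 dBV; +3 dB make-up → -8.95 dBV.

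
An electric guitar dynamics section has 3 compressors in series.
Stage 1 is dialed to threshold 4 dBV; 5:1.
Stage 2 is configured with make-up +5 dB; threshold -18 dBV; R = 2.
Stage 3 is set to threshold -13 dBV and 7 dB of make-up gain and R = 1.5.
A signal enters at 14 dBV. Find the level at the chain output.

Stage 1: 14 dBV is 10 dB over 4 dBV; at 5:1 that becomes 2 dB over, giving 6 dBV.
Stage 2: 24 dB above -18 dBV, reduced 2:1 to 12 dB above → -6 dBV; +5 dB make-up → -1 dBV.
Stage 3: 12 dB above -13 dBV, reduced 1.5:1 to 8 dB above → -5 dBV; +7 dB make-up → 2 dBV.

2 dBV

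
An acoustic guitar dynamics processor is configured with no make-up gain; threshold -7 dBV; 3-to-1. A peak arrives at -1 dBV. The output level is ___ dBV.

-5 dBV

The input is 6 dB above the -7 dBV threshold.
3:1 compression reduces that to 6/3 = 2 dB over.
So the level is -7 + 2 = -5 dBV.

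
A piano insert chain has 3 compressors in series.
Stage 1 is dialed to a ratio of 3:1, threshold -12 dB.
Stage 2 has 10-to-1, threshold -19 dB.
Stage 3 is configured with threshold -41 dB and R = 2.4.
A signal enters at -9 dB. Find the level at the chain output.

-31.5 dB

Stage 1: -9 dB is 3 dB over -12 dB; at 3:1 that becomes 1 dB over, giving -11 dB.
Stage 2: overshoot 8 dB → 8/10 = 0.8 dB → -18.2 dB.
Stage 3: 22.8 dB above -41 dB, reduced 2.4:1 to 9.5 dB above → -31.5 dB.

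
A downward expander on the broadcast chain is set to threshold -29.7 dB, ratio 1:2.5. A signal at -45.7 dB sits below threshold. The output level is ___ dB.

Undershoot = (-29.7) − (-45.7) = 16 dB.
At 1:2.5, that expands to 40 dB under threshold.
Output = -29.7 − 40 = -69.7 dB.

-69.7 dB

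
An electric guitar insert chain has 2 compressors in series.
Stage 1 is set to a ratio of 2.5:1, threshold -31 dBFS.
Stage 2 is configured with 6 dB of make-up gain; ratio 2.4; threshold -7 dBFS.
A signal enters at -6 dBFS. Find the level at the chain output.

-15 dBFS

Stage 1: 25 dB above -31 dBFS, reduced 2.5:1 to 10 dB above → -21 dBFS.
Stage 2: -21 dBFS ≤ -7 dBFS, so stage 2 doesn't engage; make-up brings it to -15 dBFS.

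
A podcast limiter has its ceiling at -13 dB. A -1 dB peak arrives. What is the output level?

-13 dB

At ∞:1, everything above -13 dB is held at the ceiling.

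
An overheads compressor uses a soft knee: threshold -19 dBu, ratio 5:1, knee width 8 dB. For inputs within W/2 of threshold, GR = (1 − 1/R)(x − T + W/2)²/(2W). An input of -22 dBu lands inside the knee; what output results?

-22.05 dBu

x − T + W/2 = -22 − (-19) + 4 = 1.
GR = (1 − 1/5) × 1² / 16 = 0.8 × 1 / 16 = 0.05 dB.
Output = -22 − 0.05 = -22.05 dBu.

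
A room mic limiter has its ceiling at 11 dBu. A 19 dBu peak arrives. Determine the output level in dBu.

At ∞:1, everything above 11 dBu is held at the ceiling.

11 dBu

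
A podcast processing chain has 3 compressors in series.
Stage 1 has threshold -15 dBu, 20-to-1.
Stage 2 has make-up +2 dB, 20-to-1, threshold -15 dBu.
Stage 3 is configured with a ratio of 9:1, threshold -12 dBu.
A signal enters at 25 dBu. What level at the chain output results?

Stage 1: 25 dBu is 40 dB over -15 dBu; at 20:1 that becomes 2 dB over, giving -13 dBu.
Stage 2: overshoot 2 dB → 2/20 = 0.1 dB → -14.9 dBu; +2 dB make-up → -12.9 dBu.
Stage 3: -12.9 dBu is at or below the -12 dBu threshold — no compression; output -12.9 dBu.

-12.9 dBu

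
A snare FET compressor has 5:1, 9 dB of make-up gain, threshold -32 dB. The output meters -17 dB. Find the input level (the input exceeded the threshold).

-2 dB

Remove make-up: -17 − 9 = -26 dB.
That's 6 dB above the -32 dB threshold.
Undo the ratio: input overshoot = 6 × 5 = 30 dB, giving input = -2 dB.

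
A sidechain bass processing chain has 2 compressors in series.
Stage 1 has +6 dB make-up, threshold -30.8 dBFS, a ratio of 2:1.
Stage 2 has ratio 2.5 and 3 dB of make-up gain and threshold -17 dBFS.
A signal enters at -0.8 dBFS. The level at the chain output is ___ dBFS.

Stage 1: 30 dB above -30.8 dBFS, reduced 2:1 to 15 dB above → -15.8 dBFS; +6 dB make-up → -9.8 dBFS.
Stage 2: -9.8 dBFS is 7.2 dB over -17 dBFS; at 2.5:1 that becomes 2.88 dB over, giving -14.12 dBFS; +3 dB make-up → -11.12 dBFS.

-11.12 dBFS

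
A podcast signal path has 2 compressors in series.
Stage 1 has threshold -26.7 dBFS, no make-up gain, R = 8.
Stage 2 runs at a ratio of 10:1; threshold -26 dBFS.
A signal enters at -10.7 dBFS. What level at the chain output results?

Stage 1: overshoot 16 dB → 16/8 = 2 dB → -24.7 dBFS.
Stage 2: -24.7 dBFS is 1.3 dB over -26 dBFS; at 10:1 that becomes 0.13 dB over, giving -25.87 dBFS.

-25.87 dBFS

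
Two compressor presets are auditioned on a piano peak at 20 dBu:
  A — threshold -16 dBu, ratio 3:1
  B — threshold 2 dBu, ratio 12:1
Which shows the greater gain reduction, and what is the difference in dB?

A: GR = 36 − 36/3 = 24 dB.
B: GR = 18 − 18/12 = 16.5 dB.
A reduces 7.5 dB more.

A, by 7.5 dB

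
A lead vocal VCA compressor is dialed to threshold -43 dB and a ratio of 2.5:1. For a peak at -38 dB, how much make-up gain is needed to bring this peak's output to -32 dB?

9 dB

Without make-up, output = threshold + overshoot/2.5 = -43 + 2 = -41 dB.
Gap to target: 9 dB.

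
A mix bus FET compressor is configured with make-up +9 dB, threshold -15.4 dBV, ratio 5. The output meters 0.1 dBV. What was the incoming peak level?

17.1 dBV

Before make-up, the level was 0.1 − 9 = -8.9 dBV.
That's 6.5 dB above the -15.4 dBV threshold.
Undo the ratio: input overshoot = 6.5 × 5 = 32.5 dB, giving input = 17.1 dBV.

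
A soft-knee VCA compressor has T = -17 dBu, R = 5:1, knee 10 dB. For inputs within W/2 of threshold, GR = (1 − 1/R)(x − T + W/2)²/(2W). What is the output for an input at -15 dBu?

-16.96 dBu

x − T + W/2 = -15 − (-17) + 5 = 7.
GR = (1 − 1/5) × 7² / 20 = 0.8 × 49 / 20 = 1.96 dB.
Output = -15 − 1.96 = -16.96 dBu.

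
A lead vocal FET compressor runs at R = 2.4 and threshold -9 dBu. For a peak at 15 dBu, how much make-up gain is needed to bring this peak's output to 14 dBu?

13 dB

The peak compresses to -9 + 24/2.4 = 1 dBu.
To reach 14 dBu requires 14 − 1 = 13 dB of make-up.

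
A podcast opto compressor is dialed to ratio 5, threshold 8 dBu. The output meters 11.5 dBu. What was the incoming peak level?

Post-compression overshoot = 11.5 − 8 = 3.5 dB.
Input overshoot = R × output overshoot = 17.5 dB → input = 8 + 17.5 = 25.5 dBu.

25.5 dBu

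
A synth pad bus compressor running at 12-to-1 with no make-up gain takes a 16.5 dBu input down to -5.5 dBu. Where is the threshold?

Input is 24 dB above T (since output overshoot × R = input overshoot: (-5.5 − T)·12 = 16.5 − T gives T = -7.5 dBu).
Check: -7.5 + (16.5 − (-7.5))/12 = -7.5 + 2 = -5.5 dBu. ✓

-7.5 dBu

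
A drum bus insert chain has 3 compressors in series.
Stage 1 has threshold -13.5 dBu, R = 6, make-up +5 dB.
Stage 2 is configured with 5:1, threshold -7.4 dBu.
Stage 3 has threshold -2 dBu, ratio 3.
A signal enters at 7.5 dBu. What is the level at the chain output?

Stage 1: overshoot 21 dB → 21/6 = 3.5 dB → -10 dBu; +5 dB make-up → -5 dBu.
Stage 2: -5 dBu is 2.4 dB over -7.4 dBu; at 5:1 that becomes 0.48 dB over, giving -6.92 dBu.
Stage 3: below threshold (-6.92 ≤ -2); passes unchanged; output -6.92 dBu.

-6.92 dBu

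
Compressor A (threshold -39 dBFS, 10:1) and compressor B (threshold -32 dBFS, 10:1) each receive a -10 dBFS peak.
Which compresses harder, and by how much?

A, by 6.3 dB

A: GR = 29 − 29/10 = 26.1 dB.
B: GR = 22 − 22/10 = 19.8 dB.
A applies 6.3 dB more gain reduction.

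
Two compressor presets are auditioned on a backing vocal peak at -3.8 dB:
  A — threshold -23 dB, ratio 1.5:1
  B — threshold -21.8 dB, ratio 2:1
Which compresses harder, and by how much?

B, by 2.6 dB

A: overshoot 19.2 dB → output overshoot 12.8 dB → GR 6.4 dB.
B: overshoot 18 dB → output overshoot 9 dB → GR 9 dB.
Difference: 2.6 dB in favour of B.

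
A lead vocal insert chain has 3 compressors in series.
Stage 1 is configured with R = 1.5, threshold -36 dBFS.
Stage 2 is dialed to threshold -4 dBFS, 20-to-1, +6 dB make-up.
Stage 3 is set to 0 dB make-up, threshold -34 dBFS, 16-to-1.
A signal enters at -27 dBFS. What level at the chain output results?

-33.375 dBFS

Stage 1: overshoot 9 dB → 9/1.5 = 6 dB → -30 dBFS.
Stage 2: below threshold (-30 ≤ -4); passes unchanged; make-up brings it to -24 dBFS.
Stage 3: -24 dBFS is 10 dB over -34 dBFS; at 16:1 that becomes 0.625 dB over, giving -33.375 dBFS.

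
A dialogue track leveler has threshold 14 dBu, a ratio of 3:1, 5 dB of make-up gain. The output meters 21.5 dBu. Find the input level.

21.5 dBu

Stripping the +5 dB make-up gives 16.5 dBu at the gain stage.
The compressed level sits 16.5 − 14 = 2.5 dB over threshold.
Input overshoot = R × output overshoot = 7.5 dB → input = 14 + 7.5 = 21.5 dBu.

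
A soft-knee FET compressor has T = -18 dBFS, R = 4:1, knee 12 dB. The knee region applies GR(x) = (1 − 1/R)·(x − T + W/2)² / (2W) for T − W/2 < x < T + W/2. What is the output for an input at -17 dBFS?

-18.53125 dBFS

x − T + W/2 = -17 − (-18) + 6 = 7.
GR = (1 − 1/4) × 7² / 24 = 0.75 × 49 / 24 = 1.53125 dB.
Output = -17 − 1.53125 = -18.53125 dBFS.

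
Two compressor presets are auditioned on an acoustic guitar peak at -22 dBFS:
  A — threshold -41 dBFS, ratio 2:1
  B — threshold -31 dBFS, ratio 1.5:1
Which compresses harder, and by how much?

A, by 6.5 dB

A: overshoot 19 dB → output overshoot 9.5 dB → GR 9.5 dB.
B: overshoot 9 dB → output overshoot 6 dB → GR 3 dB.
Difference: 6.5 dB in favour of A.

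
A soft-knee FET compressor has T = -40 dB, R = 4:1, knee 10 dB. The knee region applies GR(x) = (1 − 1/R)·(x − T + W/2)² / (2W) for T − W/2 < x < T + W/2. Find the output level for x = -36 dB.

x − T + W/2 = -36 − (-40) + 5 = 9.
GR = (1 − 1/4) × 9² / 20 = 0.75 × 81 / 20 = 3.0375 dB.
Output = -36 − 3.0375 = -39.0375 dB.

-39.0375 dB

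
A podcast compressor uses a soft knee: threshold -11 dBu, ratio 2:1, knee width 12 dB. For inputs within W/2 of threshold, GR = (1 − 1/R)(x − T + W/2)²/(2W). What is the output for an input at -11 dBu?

x − T + W/2 = -11 − (-11) + 6 = 6.
GR = (1 − 1/2) × 6² / 24 = 0.5 × 36 / 24 = 0.75 dB.
Output = -11 − 0.75 = -11.75 dBu.

-11.75 dBu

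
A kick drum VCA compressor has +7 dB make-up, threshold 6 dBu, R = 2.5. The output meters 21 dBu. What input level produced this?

Remove make-up: 21 − 7 = 14 dBu.
Post-compression overshoot = 14 − 6 = 8 dB.
Before 2.5:1 compression the overshoot was 8 × 2.5 = 20 dB, so input = 6 + 20 = 26 dBu.

26 dBu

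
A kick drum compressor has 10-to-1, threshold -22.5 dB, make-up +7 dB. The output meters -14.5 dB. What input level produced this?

Stripping the +7 dB make-up gives -21.5 dB at the gain stage.
That's 1 dB above the -22.5 dB threshold.
Input overshoot = R × output overshoot = 10 dB → input = -22.5 + 10 = -12.5 dB.

-12.5 dB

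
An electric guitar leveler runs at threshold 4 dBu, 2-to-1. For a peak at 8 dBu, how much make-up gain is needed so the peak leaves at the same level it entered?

2 dB

The peak compresses to 4 + 4/2 = 6 dBu.
To reach 8 dBu requires 8 − 6 = 2 dB of make-up.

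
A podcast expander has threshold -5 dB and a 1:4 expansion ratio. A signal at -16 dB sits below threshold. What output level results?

Below threshold, a 1:4 expander applies gain = (4−1)×(T − x) of attenuation.
(4−1) × 11 = 33 dB, so output = -16 − 33 = -49 dB.

-49 dB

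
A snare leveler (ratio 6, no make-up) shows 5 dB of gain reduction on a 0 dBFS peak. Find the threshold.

-6 dBFS

Let T be the threshold. Output overshoot = (input overshoot)/R, so -5 − T = (0 − T)/6.
6·(-5 − T) = 0 − T → 5·T = -30 − 0 = -30.
T = -30/5 = -6 dBFS.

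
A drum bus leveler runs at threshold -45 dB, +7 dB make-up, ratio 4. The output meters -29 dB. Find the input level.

Remove make-up: -29 − 7 = -36 dB.
Post-compression overshoot = -36 − (-45) = 9 dB.
Input overshoot = R × output overshoot = 36 dB → input = -45 + 36 = -9 dB.

-9 dB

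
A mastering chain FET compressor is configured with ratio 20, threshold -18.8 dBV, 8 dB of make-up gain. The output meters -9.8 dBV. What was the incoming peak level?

1.2 dBV

Before make-up, the level was -9.8 − 8 = -17.8 dBV.
That's 1 dB above the -18.8 dBV threshold.
Before 20:1 compression the overshoot was 1 × 20 = 20 dB, so input = -18.8 + 20 = 1.2 dBV.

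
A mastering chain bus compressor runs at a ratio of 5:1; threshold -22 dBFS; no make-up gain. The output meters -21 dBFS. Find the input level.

That's 1 dB above the -22 dBFS threshold.
Input overshoot = R × output overshoot = 5 dB → input = -22 + 5 = -17 dBFS.

-17 dBFS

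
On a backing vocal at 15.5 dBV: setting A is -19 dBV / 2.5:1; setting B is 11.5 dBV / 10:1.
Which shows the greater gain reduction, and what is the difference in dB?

A: GR = 34.5 − 34.5/2.5 = 20.7 dB.
B: GR = 4 − 4/10 = 3.6 dB.
Difference: 17.1 dB in favour of A.

A, by 17.1 dB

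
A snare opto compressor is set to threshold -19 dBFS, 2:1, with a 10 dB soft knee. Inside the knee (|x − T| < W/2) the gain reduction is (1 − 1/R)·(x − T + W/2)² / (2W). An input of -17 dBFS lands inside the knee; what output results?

-18.225 dBFS

x − T + W/2 = -17 − (-19) + 5 = 7.
GR = (1 − 1/2) × 7² / 20 = 0.5 × 49 / 20 = 1.225 dB.
Output = -17 − 1.225 = -18.225 dBFS.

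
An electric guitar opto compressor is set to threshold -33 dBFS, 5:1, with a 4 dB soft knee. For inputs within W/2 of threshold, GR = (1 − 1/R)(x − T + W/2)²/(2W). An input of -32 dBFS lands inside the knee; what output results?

-32.9 dBFS

x − T + W/2 = -32 − (-33) + 2 = 3.
GR = (1 − 1/5) × 3² / 8 = 0.8 × 9 / 8 = 0.9 dB.
Output = -32 − 0.9 = -32.9 dBFS.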